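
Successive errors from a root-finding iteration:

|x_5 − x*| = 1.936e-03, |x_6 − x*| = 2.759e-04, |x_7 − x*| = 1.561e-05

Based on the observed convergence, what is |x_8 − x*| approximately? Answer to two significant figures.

2.3e-7

First estimate the order: p ≈ ln(|x_7 − x*|/|x_6 − x*|) / ln(|x_6 − x*|/|x_5 − x*|) = ln(1.561e-05/2.759e-04)/ln(2.759e-04/1.936e-03) = ln(0.0565785)/ln(0.14251) ≈ 1.4741.
Then |x_8 − x*| ≈ |x_7 − x*|·(|x_7 − x*|/|x_6 − x*|)^p = 1.561e-05·(0.0565785)^1.4741 = 1.561e-05·0.0144972 ≈ 2.263e-07.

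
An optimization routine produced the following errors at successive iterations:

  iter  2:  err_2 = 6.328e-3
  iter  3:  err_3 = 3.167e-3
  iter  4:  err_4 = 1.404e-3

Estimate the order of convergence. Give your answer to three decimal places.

1.175

p ≈ ln(err_4/err_3) / ln(err_3/err_2)
  = ln(1.404e-3/3.167e-3) / ln(3.167e-3/6.328e-3)
  = ln(0.443322) / ln(0.500474)
  = -0.813459 / -0.692200 ≈ 1.175179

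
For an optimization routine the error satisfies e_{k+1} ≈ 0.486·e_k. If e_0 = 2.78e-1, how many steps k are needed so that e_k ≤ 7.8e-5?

After k steps, e_k ≈ 2.78e-1·0.486^k.
Need 0.486^k ≤ 7.8e-5/2.78e-1 = 0.000280576.
k ≥ ln(0.000280576)/ln(0.486) = -8.1787/-0.72155 = 11.335.
Smallest integer k = 12.

12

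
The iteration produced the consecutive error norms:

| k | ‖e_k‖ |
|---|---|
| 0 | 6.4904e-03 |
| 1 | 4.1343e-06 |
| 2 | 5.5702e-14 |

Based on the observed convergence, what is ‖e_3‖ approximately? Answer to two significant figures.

2.3e-33

First estimate the order: p ≈ ln(‖e_2‖/‖e_1‖) / ln(‖e_1‖/‖e_0‖) = ln(5.5702e-14/4.1343e-06)/ln(4.1343e-06/6.4904e-03) = ln(1.34731e-08)/ln(0.000636987) ≈ 2.4627.
Then ‖e_3‖ ≈ ‖e_2‖·(‖e_2‖/‖e_1‖)^p = 5.5702e-14·(1.34731e-08)^2.4627 = 5.5702e-14·4.14228e-20 ≈ 2.307e-33.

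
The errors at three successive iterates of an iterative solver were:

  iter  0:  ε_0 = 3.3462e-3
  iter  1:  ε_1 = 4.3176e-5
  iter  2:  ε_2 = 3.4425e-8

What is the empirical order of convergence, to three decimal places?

1.640

p ≈ ln(ε_2/ε_1) / ln(ε_1/ε_0)
  = ln(3.4425e-8/4.3176e-5) / ln(4.3176e-5/3.3462e-3)
  = ln(0.000797318) / ln(0.012903)
  = -7.134257 / -4.350295 ≈ 1.639948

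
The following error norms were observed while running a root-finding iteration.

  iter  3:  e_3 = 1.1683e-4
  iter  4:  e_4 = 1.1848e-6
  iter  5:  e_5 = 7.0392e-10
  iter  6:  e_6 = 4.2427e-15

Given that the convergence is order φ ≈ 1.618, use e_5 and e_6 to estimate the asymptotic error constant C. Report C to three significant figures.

C ≈ e_6 / e_5^1.618
  = 4.2427e-15 / (7.0392e-10)^1.618
  = 4.2427e-15 / 1.55343e-15 ≈ 2.7312

2.73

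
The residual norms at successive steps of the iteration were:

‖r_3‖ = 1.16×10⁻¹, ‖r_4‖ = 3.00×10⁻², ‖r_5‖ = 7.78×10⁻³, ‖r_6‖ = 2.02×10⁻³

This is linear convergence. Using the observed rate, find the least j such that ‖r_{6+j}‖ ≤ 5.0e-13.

Rate ρ ≈ ‖r_6‖/‖r_5‖ = 2.02×10⁻³/7.78×10⁻³ = 0.2596.
After j more steps, ‖r_{6+j}‖ ≈ 2.02×10⁻³·ρ^j; need ρ^j ≤ 5.0e-13/2.02×10⁻³ = 2.47525e-10.
j ≥ ln(2.47525e-10)/ln(0.2596) = -22.1195/-1.34861 = 16.402.
So 17 more iterations are needed.

17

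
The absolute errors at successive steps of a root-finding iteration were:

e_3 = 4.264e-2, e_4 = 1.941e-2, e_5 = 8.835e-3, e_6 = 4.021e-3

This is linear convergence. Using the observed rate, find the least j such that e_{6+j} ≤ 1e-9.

20

Rate ρ ≈ e_6/e_5 = 4.021e-3/8.835e-3 = 0.4551.
After j more steps, e_{6+j} ≈ 4.021e-3·ρ^j; need ρ^j ≤ 1e-9/4.021e-3 = 2.48694e-07.
j ≥ ln(2.48694e-07)/ln(0.4551) = -15.2070/-0.78724 = 19.317.
So 20 more iterations are needed.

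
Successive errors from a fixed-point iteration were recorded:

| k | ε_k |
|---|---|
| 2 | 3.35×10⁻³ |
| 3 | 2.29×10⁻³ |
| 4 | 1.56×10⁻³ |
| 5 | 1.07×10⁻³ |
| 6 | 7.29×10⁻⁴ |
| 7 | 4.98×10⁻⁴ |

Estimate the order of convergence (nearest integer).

Consecutive ratios: ε_7/ε_6 = 4.98×10⁻⁴/7.29×10⁻⁴ = 0.683128, ε_6/ε_5 = 7.29×10⁻⁴/1.07×10⁻³ = 0.681308.
p ≈ ln(0.683128)/ln(0.681308) = -0.3811/-0.3837 ≈ 0.99.
So the convergence is linear (order 1).

1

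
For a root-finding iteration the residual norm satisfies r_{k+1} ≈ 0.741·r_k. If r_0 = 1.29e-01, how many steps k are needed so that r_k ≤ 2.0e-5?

After k steps, r_k ≈ 1.29e-01·0.741^k.
Need 0.741^k ≤ 2.0e-5/1.29e-01 = 0.000155039.
k ≥ ln(0.000155039)/ln(0.741) = -8.7718/-0.29975 = 29.264.
Smallest integer k = 30.

30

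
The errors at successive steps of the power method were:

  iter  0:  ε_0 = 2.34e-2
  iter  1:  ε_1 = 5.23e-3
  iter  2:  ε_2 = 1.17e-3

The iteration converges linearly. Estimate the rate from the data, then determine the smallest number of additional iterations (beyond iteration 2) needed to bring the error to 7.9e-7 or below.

5

Rate ρ ≈ ε_2/ε_1 = 1.17e-3/5.23e-3 = 0.2237.
After j more steps, ε_{2+j} ≈ 1.17e-3·ρ^j; need ρ^j ≤ 7.9e-7/1.17e-3 = 0.000675214.
j ≥ ln(0.000675214)/ln(0.2237) = -7.3005/-1.49745 = 4.875.
So 5 more iterations are needed.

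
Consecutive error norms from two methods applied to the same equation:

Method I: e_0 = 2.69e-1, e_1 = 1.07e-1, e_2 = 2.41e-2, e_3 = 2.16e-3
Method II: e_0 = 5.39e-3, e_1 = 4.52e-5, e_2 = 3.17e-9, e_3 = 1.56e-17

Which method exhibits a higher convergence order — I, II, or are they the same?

II

Method I: p ≈ ln(2.16e-3/2.41e-2)/ln(2.41e-2/1.07e-1) ≈ 1.62.
Method II: p ≈ ln(1.56e-17/3.17e-9)/ln(3.17e-9/4.52e-5) ≈ 2.00.
Method II has the higher order (≈2.0 vs ≈1.6).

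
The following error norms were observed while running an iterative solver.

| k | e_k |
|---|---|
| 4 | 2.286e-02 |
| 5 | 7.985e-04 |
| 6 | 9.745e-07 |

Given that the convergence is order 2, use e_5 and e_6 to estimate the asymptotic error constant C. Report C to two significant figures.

C ≈ e_6 / e_5^2
  = 9.745e-07 / (7.985e-04)^2
  = 9.745e-07 / 6.37602e-07 ≈ 1.5284

1.5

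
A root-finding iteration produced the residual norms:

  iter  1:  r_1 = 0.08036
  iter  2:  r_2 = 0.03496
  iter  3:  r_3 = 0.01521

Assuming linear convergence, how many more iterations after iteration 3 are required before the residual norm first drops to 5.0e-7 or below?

Rate ρ ≈ r_3/r_2 = 0.01521/0.03496 = 0.4351.
After j more steps, r_{3+j} ≈ 0.01521·ρ^j; need ρ^j ≤ 5.0e-7/0.01521 = 3.28731e-05.
j ≥ ln(3.28731e-05)/ln(0.4351) = -10.3229/-0.83218 = 12.405.
So 13 more iterations are needed.

13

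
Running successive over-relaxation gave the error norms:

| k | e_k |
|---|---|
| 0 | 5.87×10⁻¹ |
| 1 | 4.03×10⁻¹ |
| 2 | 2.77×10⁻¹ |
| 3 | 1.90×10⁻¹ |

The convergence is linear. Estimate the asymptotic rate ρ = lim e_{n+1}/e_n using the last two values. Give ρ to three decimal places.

ρ ≈ e_3/e_2 = 1.90×10⁻¹/2.77×10⁻¹ = 0.68592

0.686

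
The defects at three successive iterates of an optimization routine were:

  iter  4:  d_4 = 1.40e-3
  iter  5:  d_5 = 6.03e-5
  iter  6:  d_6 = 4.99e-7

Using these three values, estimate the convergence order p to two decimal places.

1.52

p ≈ ln(d_6/d_5) / ln(d_5/d_4)
  = ln(4.99e-7/6.03e-5) / ln(6.03e-5/1.40e-3)
  = ln(0.00827529) / ln(0.0430714)
  = -4.79448 / -3.14490 ≈ 1.52453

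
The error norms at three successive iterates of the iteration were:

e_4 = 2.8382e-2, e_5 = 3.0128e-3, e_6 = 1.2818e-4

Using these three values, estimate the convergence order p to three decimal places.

p ≈ ln(e_6/e_5) / ln(e_5/e_4)
  = ln(1.2818e-4/3.0128e-3) / ln(3.0128e-3/2.8382e-2)
  = ln(0.0425451) / ln(0.106152)
  = -3.157191 / -2.242883 ≈ 1.407649

1.408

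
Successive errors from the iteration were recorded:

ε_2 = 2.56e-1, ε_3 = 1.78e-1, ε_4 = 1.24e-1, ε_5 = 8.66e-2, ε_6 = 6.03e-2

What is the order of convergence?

1

Consecutive ratios: ε_6/ε_5 = 6.03e-2/8.66e-2 = 0.696305, ε_5/ε_4 = 8.66e-2/1.24e-1 = 0.698387.
p ≈ ln(0.696305)/ln(0.698387) = -0.3620/-0.3590 ≈ 1.01.
So the convergence is linear (order 1).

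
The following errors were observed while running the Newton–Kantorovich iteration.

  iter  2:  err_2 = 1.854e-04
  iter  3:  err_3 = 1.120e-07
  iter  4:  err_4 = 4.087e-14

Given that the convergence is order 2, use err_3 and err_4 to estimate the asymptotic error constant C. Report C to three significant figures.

3.26

C ≈ err_4 / err_3^2
  = 4.087e-14 / (1.120e-07)^2
  = 4.087e-14 / 1.2544e-14 ≈ 3.2581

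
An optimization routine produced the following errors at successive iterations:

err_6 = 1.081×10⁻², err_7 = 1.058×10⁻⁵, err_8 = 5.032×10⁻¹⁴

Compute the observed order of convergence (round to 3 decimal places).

p ≈ ln(err_8/err_7) / ln(err_7/err_6)
  = ln(5.032×10⁻¹⁴/1.058×10⁻⁵) / ln(1.058×10⁻⁵/1.081×10⁻²)
  = ln(4.75614e-09) / ln(0.000978723)
  = -19.163829 / -6.929262 ≈ 2.765638

2.766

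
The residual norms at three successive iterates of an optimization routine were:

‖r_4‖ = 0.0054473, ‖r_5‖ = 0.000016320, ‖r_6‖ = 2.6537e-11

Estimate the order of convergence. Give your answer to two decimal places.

2.29

p ≈ ln(‖r_6‖/‖r_5‖) / ln(‖r_5‖/‖r_4‖)
  = ln(2.6537e-11/0.000016320) / ln(0.000016320/0.0054473)
  = ln(1.62604e-06) / ln(0.00299598)
  = -13.32936 / -5.81048 ≈ 2.29402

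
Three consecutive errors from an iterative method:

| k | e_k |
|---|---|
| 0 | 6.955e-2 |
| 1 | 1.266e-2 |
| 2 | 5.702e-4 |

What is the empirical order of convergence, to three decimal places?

1.820

p ≈ ln(e_2/e_1) / ln(e_1/e_0)
  = ln(5.702e-4/1.266e-2) / ln(1.266e-2/6.955e-2)
  = ln(0.0450395) / ln(0.182027)
  = -3.100215 / -1.703600 ≈ 1.819802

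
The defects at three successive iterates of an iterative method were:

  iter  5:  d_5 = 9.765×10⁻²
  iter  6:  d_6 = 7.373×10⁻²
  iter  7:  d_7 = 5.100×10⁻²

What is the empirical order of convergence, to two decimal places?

1.31

p ≈ ln(d_7/d_6) / ln(d_6/d_5)
  = ln(5.100×10⁻²/7.373×10⁻²) / ln(7.373×10⁻²/9.765×10⁻²)
  = ln(0.691713) / ln(0.755044)
  = -0.36858 / -0.28098 ≈ 1.31177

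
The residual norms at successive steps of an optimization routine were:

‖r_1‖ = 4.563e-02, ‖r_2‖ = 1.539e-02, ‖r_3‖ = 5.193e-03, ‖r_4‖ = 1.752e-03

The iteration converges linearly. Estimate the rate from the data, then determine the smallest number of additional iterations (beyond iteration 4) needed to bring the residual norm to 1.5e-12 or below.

20

Rate ρ ≈ ‖r_4‖/‖r_3‖ = 1.752e-03/5.193e-03 = 0.3374.
After j more steps, ‖r_{4+j}‖ ≈ 1.752e-03·ρ^j; need ρ^j ≤ 1.5e-12/1.752e-03 = 8.56164e-10.
j ≥ ln(8.56164e-10)/ln(0.3374) = -20.8786/-1.08649 = 19.217.
So 20 more iterations are needed.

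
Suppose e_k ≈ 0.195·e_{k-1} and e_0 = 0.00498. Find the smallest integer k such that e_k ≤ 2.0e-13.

After k steps, e_k ≈ 0.00498·0.195^k.
Need 0.195^k ≤ 2.0e-13/0.00498 = 4.01606e-11.
k ≥ ln(4.01606e-11)/ln(0.195) = -23.9381/-1.63476 = 14.643.
Smallest integer k = 15.

15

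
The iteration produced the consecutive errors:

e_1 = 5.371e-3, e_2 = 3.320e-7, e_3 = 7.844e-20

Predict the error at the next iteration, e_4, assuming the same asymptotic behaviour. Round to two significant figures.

First estimate the order: p ≈ ln(e_3/e_2) / ln(e_2/e_1) = ln(7.844e-20/3.320e-7)/ln(3.320e-7/5.371e-3) = ln(2.36265e-13)/ln(6.18134e-05) ≈ 3.0000.
Then e_4 ≈ e_3·(e_3/e_2)^p = 7.844e-20·(2.36265e-13)^3.0000 = 7.844e-20·1.31886e-38 ≈ 1.035e-57.

1.0e-57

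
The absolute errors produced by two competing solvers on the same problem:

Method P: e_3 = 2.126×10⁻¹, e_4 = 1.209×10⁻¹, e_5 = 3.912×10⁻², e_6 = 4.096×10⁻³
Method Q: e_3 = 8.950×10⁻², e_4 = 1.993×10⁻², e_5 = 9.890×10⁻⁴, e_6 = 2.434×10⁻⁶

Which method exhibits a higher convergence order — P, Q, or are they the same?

same

Method P: p ≈ ln(4.096×10⁻³/3.912×10⁻²)/ln(3.912×10⁻²/1.209×10⁻¹) ≈ 2.00.
Method Q: p ≈ ln(2.434×10⁻⁶/9.890×10⁻⁴)/ln(9.890×10⁻⁴/1.993×10⁻²) ≈ 2.00.
Both orders ≈ 2.0 — effectively the same.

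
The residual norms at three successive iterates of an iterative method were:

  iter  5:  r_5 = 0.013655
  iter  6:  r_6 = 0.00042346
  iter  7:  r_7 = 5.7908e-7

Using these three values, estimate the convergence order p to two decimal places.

1.90

p ≈ ln(r_7/r_6) / ln(r_6/r_5)
  = ln(5.7908e-7/0.00042346) / ln(0.00042346/0.013655)
  = ln(0.0013675) / ln(0.0310114)
  = -6.59477 / -3.47340 ≈ 1.89865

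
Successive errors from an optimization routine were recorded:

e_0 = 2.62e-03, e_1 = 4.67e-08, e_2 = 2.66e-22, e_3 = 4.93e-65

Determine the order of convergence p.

Consecutive ratios: e_3/e_2 = 4.93e-65/2.66e-22 = 1.85338e-43, e_2/e_1 = 2.66e-22/4.67e-08 = 5.69593e-15.
p ≈ ln(1.85338e-43)/ln(5.69593e-15) = -98.3941/-32.7990 ≈ 3.00.
So the convergence is cubic (order 3).

3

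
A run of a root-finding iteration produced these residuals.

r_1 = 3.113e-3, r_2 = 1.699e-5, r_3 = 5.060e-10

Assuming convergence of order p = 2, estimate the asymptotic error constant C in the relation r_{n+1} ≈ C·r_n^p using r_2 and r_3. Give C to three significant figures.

C ≈ r_3 / r_2^2
  = 5.060e-10 / (1.699e-5)^2
  = 5.060e-10 / 2.8866e-10 ≈ 1.7529

1.75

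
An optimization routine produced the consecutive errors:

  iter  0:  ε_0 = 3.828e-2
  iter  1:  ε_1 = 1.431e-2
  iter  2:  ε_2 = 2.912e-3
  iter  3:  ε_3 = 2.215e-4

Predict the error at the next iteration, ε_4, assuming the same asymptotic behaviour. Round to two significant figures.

3.4e-6

First estimate the order: p ≈ ln(ε_3/ε_2) / ln(ε_2/ε_1) = ln(2.215e-4/2.912e-3)/ln(2.912e-3/1.431e-2) = ln(0.0760646)/ln(0.203494) ≈ 1.6181.
Then ε_4 ≈ ε_3·(ε_3/ε_2)^p = 2.215e-4·(0.0760646)^1.6181 = 2.215e-4·0.0154754 ≈ 3.428e-06.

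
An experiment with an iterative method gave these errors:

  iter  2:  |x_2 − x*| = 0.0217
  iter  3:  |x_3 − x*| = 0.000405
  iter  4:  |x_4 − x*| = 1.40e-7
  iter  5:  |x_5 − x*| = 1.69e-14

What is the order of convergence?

2

Consecutive ratios: |x_5 − x*|/|x_4 − x*| = 1.69e-14/1.40e-7 = 1.20714e-07, |x_4 − x*|/|x_3 − x*| = 1.40e-7/0.000405 = 0.000345679.
p ≈ ln(1.20714e-07)/ln(0.000345679) = -15.9298/-7.9700 ≈ 2.00.
So the convergence is quadratic (order 2).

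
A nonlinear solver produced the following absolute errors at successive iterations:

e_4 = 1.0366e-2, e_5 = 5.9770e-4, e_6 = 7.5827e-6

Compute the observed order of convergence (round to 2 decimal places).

1.53

p ≈ ln(e_6/e_5) / ln(e_5/e_4)
  = ln(7.5827e-6/5.9770e-4) / ln(5.9770e-4/1.0366e-2)
  = ln(0.0126865) / ln(0.0576597)
  = -4.36722 / -2.85320 ≈ 1.53064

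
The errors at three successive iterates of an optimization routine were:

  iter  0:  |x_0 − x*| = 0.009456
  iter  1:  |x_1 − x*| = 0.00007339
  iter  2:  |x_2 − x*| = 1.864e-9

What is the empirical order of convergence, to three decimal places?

p ≈ ln(|x_2 − x*|/|x_1 − x*|) / ln(|x_1 − x*|/|x_0 − x*|)
  = ln(1.864e-9/0.00007339) / ln(0.00007339/0.009456)
  = ln(2.53986e-05) / ln(0.00776121)
  = -10.580817 / -4.858617 ≈ 2.177743

2.178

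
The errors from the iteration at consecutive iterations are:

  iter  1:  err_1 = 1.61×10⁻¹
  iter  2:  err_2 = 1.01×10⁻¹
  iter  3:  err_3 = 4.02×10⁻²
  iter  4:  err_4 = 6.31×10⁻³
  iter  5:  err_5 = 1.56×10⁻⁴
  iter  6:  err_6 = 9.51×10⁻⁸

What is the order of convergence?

Consecutive ratios: err_6/err_5 = 9.51×10⁻⁸/1.56×10⁻⁴ = 0.000609615, err_5/err_4 = 1.56×10⁻⁴/6.31×10⁻³ = 0.0247227.
p ≈ ln(0.000609615)/ln(0.0247227) = -7.4027/-3.7000 ≈ 2.00.
So the convergence is quadratic (order 2).

2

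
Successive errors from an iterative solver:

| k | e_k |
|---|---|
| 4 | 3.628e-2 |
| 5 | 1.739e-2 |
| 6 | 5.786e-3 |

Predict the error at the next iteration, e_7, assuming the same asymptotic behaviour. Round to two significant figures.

1.1e-3

First estimate the order: p ≈ ln(e_6/e_5) / ln(e_5/e_4) = ln(5.786e-3/1.739e-2)/ln(1.739e-2/3.628e-2) = ln(0.33272)/ln(0.479327) ≈ 1.4965.
Then e_7 ≈ e_6·(e_6/e_5)^p = 5.786e-3·(0.33272)^1.4965 = 5.786e-3·0.19266 ≈ 0.001115.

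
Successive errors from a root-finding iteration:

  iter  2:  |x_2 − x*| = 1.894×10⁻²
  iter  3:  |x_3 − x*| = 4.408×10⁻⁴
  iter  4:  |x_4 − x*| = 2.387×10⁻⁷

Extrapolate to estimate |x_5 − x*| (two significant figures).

First estimate the order: p ≈ ln(|x_4 − x*|/|x_3 − x*|) / ln(|x_3 − x*|/|x_2 − x*|) = ln(2.387×10⁻⁷/4.408×10⁻⁴)/ln(4.408×10⁻⁴/1.894×10⁻²) = ln(0.000541515)/ln(0.0232735) ≈ 2.0001.
Then |x_5 − x*| ≈ |x_4 − x*|·(|x_4 − x*|/|x_3 − x*|)^p = 2.387×10⁻⁷·(0.000541515)^2.0001 = 2.387×10⁻⁷·2.93018e-07 ≈ 6.994e-14.

7.0e-14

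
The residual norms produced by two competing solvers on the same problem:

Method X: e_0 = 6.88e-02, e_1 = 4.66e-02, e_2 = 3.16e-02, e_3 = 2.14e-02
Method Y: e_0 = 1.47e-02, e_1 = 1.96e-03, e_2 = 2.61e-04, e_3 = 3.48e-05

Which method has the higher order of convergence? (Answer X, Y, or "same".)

Method X: p ≈ ln(2.14e-02/3.16e-02)/ln(3.16e-02/4.66e-02) ≈ 1.00.
Method Y: p ≈ ln(3.48e-05/2.61e-04)/ln(2.61e-04/1.96e-03) ≈ 1.00.
Both orders ≈ 1.0 — effectively the same.

same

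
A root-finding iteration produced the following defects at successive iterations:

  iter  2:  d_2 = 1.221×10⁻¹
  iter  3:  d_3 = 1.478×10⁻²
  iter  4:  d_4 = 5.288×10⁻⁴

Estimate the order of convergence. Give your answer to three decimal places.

1.577

p ≈ ln(d_4/d_3) / ln(d_3/d_2)
  = ln(5.288×10⁻⁴/1.478×10⁻²) / ln(1.478×10⁻²/1.221×10⁻¹)
  = ln(0.0357781) / ln(0.121048)
  = -3.330419 / -2.111568 ≈ 1.577226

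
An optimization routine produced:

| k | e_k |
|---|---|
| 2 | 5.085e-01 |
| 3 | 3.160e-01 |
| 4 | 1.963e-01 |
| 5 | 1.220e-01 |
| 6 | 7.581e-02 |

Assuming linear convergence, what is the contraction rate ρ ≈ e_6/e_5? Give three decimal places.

ρ ≈ e_6/e_5 = 7.581e-02/1.220e-01 = 0.62139

0.621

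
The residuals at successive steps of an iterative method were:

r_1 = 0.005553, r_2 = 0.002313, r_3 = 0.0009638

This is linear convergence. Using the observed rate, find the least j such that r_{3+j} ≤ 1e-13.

27

Rate ρ ≈ r_3/r_2 = 0.0009638/0.002313 = 0.4167.
After j more steps, r_{3+j} ≈ 0.0009638·ρ^j; need ρ^j ≤ 1e-13/0.0009638 = 1.03756e-10.
j ≥ ln(1.03756e-10)/ln(0.4167) = -22.9890/-0.87539 = 26.261.
So 27 more iterations are needed.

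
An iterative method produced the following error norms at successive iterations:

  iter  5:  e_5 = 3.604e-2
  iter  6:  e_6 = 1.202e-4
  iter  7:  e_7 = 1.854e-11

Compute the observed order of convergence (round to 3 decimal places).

2.750

p ≈ ln(e_7/e_6) / ln(e_6/e_5)
  = ln(1.854e-11/1.202e-4) / ln(1.202e-4/3.604e-2)
  = ln(1.54243e-07) / ln(0.00333518)
  = -15.684737 / -5.703229 ≈ 2.750150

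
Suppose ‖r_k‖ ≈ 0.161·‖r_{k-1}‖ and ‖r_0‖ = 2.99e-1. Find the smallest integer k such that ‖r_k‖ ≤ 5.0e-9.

10

After k steps, ‖r_k‖ ≈ 2.99e-1·0.161^k.
Need 0.161^k ≤ 5.0e-9/2.99e-1 = 1.67224e-08.
k ≥ ln(1.67224e-08)/ln(0.161) = -17.9065/-1.82635 = 9.805.
Smallest integer k = 10.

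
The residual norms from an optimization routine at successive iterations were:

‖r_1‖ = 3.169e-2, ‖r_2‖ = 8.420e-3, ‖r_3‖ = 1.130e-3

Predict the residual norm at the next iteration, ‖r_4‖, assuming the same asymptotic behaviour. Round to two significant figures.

5.4e-5

First estimate the order: p ≈ ln(‖r_3‖/‖r_2‖) / ln(‖r_2‖/‖r_1‖) = ln(1.130e-3/8.420e-3)/ln(8.420e-3/3.169e-2) = ln(0.134204)/ln(0.265699) ≈ 1.5153.
Then ‖r_4‖ ≈ ‖r_3‖·(‖r_3‖/‖r_2‖)^p = 1.130e-3·(0.134204)^1.5153 = 1.130e-3·0.0476764 ≈ 5.387e-05.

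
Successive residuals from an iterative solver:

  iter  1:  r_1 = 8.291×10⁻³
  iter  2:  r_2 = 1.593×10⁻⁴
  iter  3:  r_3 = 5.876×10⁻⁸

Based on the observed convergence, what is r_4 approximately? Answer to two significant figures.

8.0e-15

First estimate the order: p ≈ ln(r_3/r_2) / ln(r_2/r_1) = ln(5.876×10⁻⁸/1.593×10⁻⁴)/ln(1.593×10⁻⁴/8.291×10⁻³) = ln(0.000368864)/ln(0.0192136) ≈ 2.0002.
Then r_4 ≈ r_3·(r_3/r_2)^p = 5.876×10⁻⁸·(0.000368864)^2.0002 = 5.876×10⁻⁸·1.35846e-07 ≈ 7.982e-15.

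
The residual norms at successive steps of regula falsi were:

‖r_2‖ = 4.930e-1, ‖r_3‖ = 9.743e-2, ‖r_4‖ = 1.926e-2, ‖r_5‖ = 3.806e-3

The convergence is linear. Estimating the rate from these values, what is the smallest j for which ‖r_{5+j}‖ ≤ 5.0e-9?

9

Rate ρ ≈ ‖r_5‖/‖r_4‖ = 3.806e-3/1.926e-2 = 0.1976.
After j more steps, ‖r_{5+j}‖ ≈ 3.806e-3·ρ^j; need ρ^j ≤ 5.0e-9/3.806e-3 = 1.31372e-06.
j ≥ ln(1.31372e-06)/ln(0.1976) = -13.5426/-1.62151 = 8.352.
So 9 more iterations are needed.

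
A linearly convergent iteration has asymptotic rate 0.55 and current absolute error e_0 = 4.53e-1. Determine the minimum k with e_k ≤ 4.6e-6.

20

After k steps, e_k ≈ 4.53e-1·0.55^k.
Need 0.55^k ≤ 4.6e-6/4.53e-1 = 1.01545e-05.
k ≥ ln(1.01545e-05)/ln(0.55) = -11.4976/-0.59784 = 19.232.
Smallest integer k = 20.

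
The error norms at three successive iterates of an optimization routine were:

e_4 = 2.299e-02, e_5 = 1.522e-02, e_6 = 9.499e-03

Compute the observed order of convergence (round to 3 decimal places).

1.143

p ≈ ln(e_6/e_5) / ln(e_5/e_4)
  = ln(9.499e-03/1.522e-02) / ln(1.522e-02/2.299e-02)
  = ln(0.624113) / ln(0.662027)
  = -0.471424 / -0.412449 ≈ 1.142987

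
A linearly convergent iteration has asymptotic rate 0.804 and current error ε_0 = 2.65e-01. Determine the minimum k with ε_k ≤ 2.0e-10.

97

After k steps, ε_k ≈ 2.65e-01·0.804^k.
Need 0.804^k ≤ 2.0e-10/2.65e-01 = 7.54717e-10.
k ≥ ln(7.54717e-10)/ln(0.804) = -21.0047/-0.21816 = 96.281.
Smallest integer k = 97.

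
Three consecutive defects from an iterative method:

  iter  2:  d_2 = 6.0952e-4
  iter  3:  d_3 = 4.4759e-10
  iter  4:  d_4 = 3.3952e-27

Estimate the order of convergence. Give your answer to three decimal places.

p ≈ ln(d_4/d_3) / ln(d_3/d_2)
  = ln(3.3952e-27/4.4759e-10) / ln(4.4759e-10/6.0952e-4)
  = ln(7.58551e-18) / ln(7.34332e-07)
  = -39.420292 / -14.124305 ≈ 2.790954

2.791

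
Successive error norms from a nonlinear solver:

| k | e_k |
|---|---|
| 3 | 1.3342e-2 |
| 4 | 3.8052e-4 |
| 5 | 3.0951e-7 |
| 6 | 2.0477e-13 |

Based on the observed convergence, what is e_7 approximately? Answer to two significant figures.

9.0e-26

First estimate the order: p ≈ ln(e_6/e_5) / ln(e_5/e_4) = ln(2.0477e-13/3.0951e-7)/ln(3.0951e-7/3.8052e-4) = ln(6.61594e-07)/ln(0.000813387) ≈ 2.0000.
Then e_7 ≈ e_6·(e_6/e_5)^p = 2.0477e-13·(6.61594e-07)^2.0000 = 2.0477e-13·4.37707e-13 ≈ 8.963e-26.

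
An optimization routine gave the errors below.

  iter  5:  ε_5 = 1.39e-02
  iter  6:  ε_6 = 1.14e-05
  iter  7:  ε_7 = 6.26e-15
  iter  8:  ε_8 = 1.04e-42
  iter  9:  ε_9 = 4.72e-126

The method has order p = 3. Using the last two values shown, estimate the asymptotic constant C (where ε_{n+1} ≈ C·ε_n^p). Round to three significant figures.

4.20

C ≈ ε_9 / ε_8^3
  = 4.72e-126 / (1.04e-42)^3
  = 4.72e-126 / 1.12486e-126 ≈ 4.1961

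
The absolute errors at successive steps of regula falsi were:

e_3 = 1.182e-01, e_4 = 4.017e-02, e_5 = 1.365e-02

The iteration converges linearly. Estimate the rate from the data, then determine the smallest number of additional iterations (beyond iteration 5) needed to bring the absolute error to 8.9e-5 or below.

5

Rate ρ ≈ e_5/e_4 = 1.365e-02/4.017e-02 = 0.3398.
After j more steps, e_{5+j} ≈ 1.365e-02·ρ^j; need ρ^j ≤ 8.9e-5/1.365e-02 = 0.00652015.
j ≥ ln(0.00652015)/ln(0.3398) = -5.0329/-1.07940 = 4.663.
So 5 more iterations are needed.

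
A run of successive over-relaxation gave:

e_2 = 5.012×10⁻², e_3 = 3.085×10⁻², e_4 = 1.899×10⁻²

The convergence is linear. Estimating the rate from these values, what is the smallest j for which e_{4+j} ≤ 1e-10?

40

Rate ρ ≈ e_4/e_3 = 1.899×10⁻²/3.085×10⁻² = 0.6156.
After j more steps, e_{4+j} ≈ 1.899×10⁻²·ρ^j; need ρ^j ≤ 1e-10/1.899×10⁻² = 5.26593e-09.
j ≥ ln(5.26593e-09)/ln(0.6156) = -19.0620/-0.48516 = 39.290.
So 40 more iterations are needed.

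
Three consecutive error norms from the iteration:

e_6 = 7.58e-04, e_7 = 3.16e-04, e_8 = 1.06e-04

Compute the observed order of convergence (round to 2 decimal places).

1.25

p ≈ ln(e_8/e_7) / ln(e_7/e_6)
  = ln(1.06e-04/3.16e-04) / ln(3.16e-04/7.58e-04)
  = ln(0.335443) / ln(0.416887)
  = -1.09230 / -0.87494 ≈ 1.24843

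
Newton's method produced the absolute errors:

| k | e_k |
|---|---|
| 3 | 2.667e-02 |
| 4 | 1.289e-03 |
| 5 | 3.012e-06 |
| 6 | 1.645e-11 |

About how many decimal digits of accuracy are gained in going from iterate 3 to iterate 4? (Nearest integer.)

Digits gained ≈ log₁₀(e_3/e_4) = log₁₀(2.667e-02/1.289e-03) = log₁₀(20.6905) ≈ 1.316.

1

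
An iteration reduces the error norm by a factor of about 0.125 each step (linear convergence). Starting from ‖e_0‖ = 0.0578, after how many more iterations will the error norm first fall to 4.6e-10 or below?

9

After k steps, ‖e_k‖ ≈ 0.0578·0.125^k.
Need 0.125^k ≤ 4.6e-10/0.0578 = 7.95848e-09.
k ≥ ln(7.95848e-09)/ln(0.125) = -18.6490/-2.07944 = 8.968.
Smallest integer k = 9.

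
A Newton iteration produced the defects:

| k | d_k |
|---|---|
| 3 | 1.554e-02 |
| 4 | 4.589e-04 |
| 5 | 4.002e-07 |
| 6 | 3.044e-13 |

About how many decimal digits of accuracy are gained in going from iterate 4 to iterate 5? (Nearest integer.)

3

Digits gained ≈ log₁₀(d_4/d_5) = log₁₀(4.589e-04/4.002e-07) = log₁₀(1146.68) ≈ 3.059.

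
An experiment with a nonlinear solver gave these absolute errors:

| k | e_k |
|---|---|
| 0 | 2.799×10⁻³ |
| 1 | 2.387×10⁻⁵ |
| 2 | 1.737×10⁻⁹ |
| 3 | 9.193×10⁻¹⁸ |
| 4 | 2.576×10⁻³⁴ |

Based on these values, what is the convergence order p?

2

Consecutive ratios: e_4/e_3 = 2.576×10⁻³⁴/9.193×10⁻¹⁸ = 2.80213e-17, e_3/e_2 = 9.193×10⁻¹⁸/1.737×10⁻⁹ = 5.29246e-09.
p ≈ ln(2.80213e-17)/ln(5.29246e-09) = -38.1136/-19.0570 ≈ 2.00.
So the convergence is quadratic (order 2).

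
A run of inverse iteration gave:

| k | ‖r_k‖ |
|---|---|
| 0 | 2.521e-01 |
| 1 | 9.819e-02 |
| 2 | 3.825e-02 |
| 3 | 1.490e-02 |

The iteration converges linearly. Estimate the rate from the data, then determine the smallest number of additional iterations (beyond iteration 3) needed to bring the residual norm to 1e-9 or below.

18

Rate ρ ≈ ‖r_3‖/‖r_2‖ = 1.490e-02/3.825e-02 = 0.3895.
After j more steps, ‖r_{3+j}‖ ≈ 1.490e-02·ρ^j; need ρ^j ≤ 1e-9/1.490e-02 = 6.71141e-08.
j ≥ ln(6.71141e-08)/ln(0.3895) = -16.5169/-0.94289 = 17.517.
So 18 more iterations are needed.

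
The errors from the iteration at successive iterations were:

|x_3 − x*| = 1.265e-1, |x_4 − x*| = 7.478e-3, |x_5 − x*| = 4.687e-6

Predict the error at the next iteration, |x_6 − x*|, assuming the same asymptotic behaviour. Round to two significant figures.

2.1e-14

First estimate the order: p ≈ ln(|x_5 − x*|/|x_4 − x*|) / ln(|x_4 − x*|/|x_3 − x*|) = ln(4.687e-6/7.478e-3)/ln(7.478e-3/1.265e-1) = ln(0.000626772)/ln(0.0591146) ≈ 2.6076.
Then |x_6 − x*| ≈ |x_5 − x*|·(|x_5 − x*|/|x_4 − x*|)^p = 4.687e-6·(0.000626772)^2.6076 = 4.687e-6·4.44778e-09 ≈ 2.085e-14.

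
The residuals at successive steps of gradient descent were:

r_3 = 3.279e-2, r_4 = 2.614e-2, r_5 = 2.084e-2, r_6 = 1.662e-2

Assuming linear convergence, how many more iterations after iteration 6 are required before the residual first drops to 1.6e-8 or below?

62

Rate ρ ≈ r_6/r_5 = 1.662e-2/2.084e-2 = 0.7975.
After j more steps, r_{6+j} ≈ 1.662e-2·ρ^j; need ρ^j ≤ 1.6e-8/1.662e-2 = 9.62696e-07.
j ≥ ln(9.62696e-07)/ln(0.7975) = -13.8535/-0.22627 = 61.226.
So 62 more iterations are needed.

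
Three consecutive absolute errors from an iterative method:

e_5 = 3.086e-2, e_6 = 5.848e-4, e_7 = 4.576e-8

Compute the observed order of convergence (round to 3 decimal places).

p ≈ ln(e_7/e_6) / ln(e_6/e_5)
  = ln(4.576e-8/5.848e-4) / ln(5.848e-4/3.086e-2)
  = ln(7.8249e-05) / ln(0.0189501)
  = -9.455615 / -3.965946 ≈ 2.384202

2.384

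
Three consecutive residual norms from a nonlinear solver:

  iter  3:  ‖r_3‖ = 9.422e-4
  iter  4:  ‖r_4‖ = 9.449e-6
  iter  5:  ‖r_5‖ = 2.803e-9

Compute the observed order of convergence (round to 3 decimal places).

p ≈ ln(‖r_5‖/‖r_4‖) / ln(‖r_4‖/‖r_3‖)
  = ln(2.803e-9/9.449e-6) / ln(9.449e-6/9.422e-4)
  = ln(0.000296645) / ln(0.0100287)
  = -8.122974 / -4.602304 ≈ 1.764980

1.765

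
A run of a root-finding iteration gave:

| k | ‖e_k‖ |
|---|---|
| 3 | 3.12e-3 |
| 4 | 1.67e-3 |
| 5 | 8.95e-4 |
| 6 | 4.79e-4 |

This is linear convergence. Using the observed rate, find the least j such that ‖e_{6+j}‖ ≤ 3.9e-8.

Rate ρ ≈ ‖e_6‖/‖e_5‖ = 4.79e-4/8.95e-4 = 0.5352.
After j more steps, ‖e_{6+j}‖ ≈ 4.79e-4·ρ^j; need ρ^j ≤ 3.9e-8/4.79e-4 = 8.14196e-05.
j ≥ ln(8.14196e-05)/ln(0.5352) = -9.4159/-0.62511 = 15.063.
So 16 more iterations are needed.

16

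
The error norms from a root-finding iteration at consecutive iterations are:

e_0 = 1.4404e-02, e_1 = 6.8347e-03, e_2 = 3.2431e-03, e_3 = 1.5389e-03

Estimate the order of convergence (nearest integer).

1

Consecutive ratios: e_3/e_2 = 1.5389e-03/3.2431e-03 = 0.474515, e_2/e_1 = 3.2431e-03/6.8347e-03 = 0.474505.
p ≈ ln(0.474515)/ln(0.474505) = -0.7455/-0.7455 ≈ 1.00.
So the convergence is linear (order 1).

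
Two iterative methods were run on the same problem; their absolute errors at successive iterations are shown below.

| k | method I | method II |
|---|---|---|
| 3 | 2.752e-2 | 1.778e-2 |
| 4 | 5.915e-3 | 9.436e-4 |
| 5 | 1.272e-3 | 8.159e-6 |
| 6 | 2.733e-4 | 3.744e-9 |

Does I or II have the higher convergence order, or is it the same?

Method I: p ≈ ln(2.733e-4/1.272e-3)/ln(1.272e-3/5.915e-3) ≈ 1.00.
Method II: p ≈ ln(3.744e-9/8.159e-6)/ln(8.159e-6/9.436e-4) ≈ 1.62.
Method II has the higher order (≈1.6 vs ≈1.0).

II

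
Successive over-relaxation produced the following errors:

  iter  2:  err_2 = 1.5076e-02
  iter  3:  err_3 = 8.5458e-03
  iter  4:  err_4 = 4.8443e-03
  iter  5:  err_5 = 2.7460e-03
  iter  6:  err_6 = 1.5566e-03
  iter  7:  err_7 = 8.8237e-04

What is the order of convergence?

Consecutive ratios: err_7/err_6 = 8.8237e-04/1.5566e-03 = 0.566857, err_6/err_5 = 1.5566e-03/2.7460e-03 = 0.566861.
p ≈ ln(0.566857)/ln(0.566861) = -0.5676/-0.5676 ≈ 1.00.
So the convergence is linear (order 1).

1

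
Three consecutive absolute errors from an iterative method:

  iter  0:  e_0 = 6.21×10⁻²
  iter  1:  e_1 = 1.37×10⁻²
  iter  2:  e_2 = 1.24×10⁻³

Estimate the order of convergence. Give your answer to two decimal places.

p ≈ ln(e_2/e_1) / ln(e_1/e_0)
  = ln(1.24×10⁻³/1.37×10⁻²) / ln(1.37×10⁻²/6.21×10⁻²)
  = ln(0.0905109) / ln(0.220612)
  = -2.40228 / -1.51135 ≈ 1.58949

1.59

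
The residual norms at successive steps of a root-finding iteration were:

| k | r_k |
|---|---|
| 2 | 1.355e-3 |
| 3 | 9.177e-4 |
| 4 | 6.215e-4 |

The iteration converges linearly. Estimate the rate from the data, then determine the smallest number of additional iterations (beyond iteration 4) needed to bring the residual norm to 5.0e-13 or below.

54

Rate ρ ≈ r_4/r_3 = 6.215e-4/9.177e-4 = 0.6772.
After j more steps, r_{4+j} ≈ 6.215e-4·ρ^j; need ρ^j ≤ 5.0e-13/6.215e-4 = 8.04505e-10.
j ≥ ln(8.04505e-10)/ln(0.6772) = -20.9408/-0.38979 = 53.723.
So 54 more iterations are needed.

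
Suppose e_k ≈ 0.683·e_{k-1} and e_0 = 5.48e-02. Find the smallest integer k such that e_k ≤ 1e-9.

After k steps, e_k ≈ 5.48e-02·0.683^k.
Need 0.683^k ≤ 1e-9/5.48e-02 = 1.82482e-08.
k ≥ ln(1.82482e-08)/ln(0.683) = -17.8192/-0.38126 = 46.738.
Smallest integer k = 47.

47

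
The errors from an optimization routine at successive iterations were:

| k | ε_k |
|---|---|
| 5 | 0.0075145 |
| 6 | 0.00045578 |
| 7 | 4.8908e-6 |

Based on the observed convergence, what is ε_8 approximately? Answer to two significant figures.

First estimate the order: p ≈ ln(ε_7/ε_6) / ln(ε_6/ε_5) = ln(4.8908e-6/0.00045578)/ln(0.00045578/0.0075145) = ln(0.0107306)/ln(0.0606534) ≈ 1.6180.
Then ε_8 ≈ ε_7·(ε_7/ε_6)^p = 4.8908e-6·(0.0107306)^1.6180 = 4.8908e-6·0.000650953 ≈ 3.184e-09.

3.2e-9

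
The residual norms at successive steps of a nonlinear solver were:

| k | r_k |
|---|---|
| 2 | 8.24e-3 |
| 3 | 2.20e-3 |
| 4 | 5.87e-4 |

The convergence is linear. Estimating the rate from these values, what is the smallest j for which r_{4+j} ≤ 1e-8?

Rate ρ ≈ r_4/r_3 = 5.87e-4/2.20e-3 = 0.2668.
After j more steps, r_{4+j} ≈ 5.87e-4·ρ^j; need ρ^j ≤ 1e-8/5.87e-4 = 1.70358e-05.
j ≥ ln(1.70358e-05)/ln(0.2668) = -10.9802/-1.32126 = 8.310.
So 9 more iterations are needed.

9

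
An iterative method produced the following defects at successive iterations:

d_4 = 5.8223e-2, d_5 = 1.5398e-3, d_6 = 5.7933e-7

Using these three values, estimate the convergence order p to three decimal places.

p ≈ ln(d_6/d_5) / ln(d_5/d_4)
  = ln(5.7933e-7/1.5398e-3) / ln(1.5398e-3/5.8223e-2)
  = ln(0.000376237) / ln(0.0264466)
  = -7.885291 / -3.632628 ≈ 2.170685

2.171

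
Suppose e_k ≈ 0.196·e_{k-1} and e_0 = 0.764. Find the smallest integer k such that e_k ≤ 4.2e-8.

After k steps, e_k ≈ 0.764·0.196^k.
Need 0.196^k ≤ 4.2e-8/0.764 = 5.49738e-08.
k ≥ ln(5.49738e-08)/ln(0.196) = -16.7164/-1.62964 = 10.258.
Smallest integer k = 11.

11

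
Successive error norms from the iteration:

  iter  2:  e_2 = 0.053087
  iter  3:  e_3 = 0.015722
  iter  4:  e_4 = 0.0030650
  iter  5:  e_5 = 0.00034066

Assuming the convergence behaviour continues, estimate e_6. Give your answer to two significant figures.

First estimate the order: p ≈ ln(e_5/e_4) / ln(e_4/e_3) = ln(0.00034066/0.0030650)/ln(0.0030650/0.015722) = ln(0.111145)/ln(0.19495) ≈ 1.3437.
Then e_6 ≈ e_5·(e_5/e_4)^p = 0.00034066·(0.111145)^1.3437 = 0.00034066·0.0522351 ≈ 1.779e-05.

1.8e-5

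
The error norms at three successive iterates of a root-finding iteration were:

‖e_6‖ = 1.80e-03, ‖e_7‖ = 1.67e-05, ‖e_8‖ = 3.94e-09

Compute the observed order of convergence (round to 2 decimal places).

1.78

p ≈ ln(‖e_8‖/‖e_7‖) / ln(‖e_7‖/‖e_6‖)
  = ln(3.94e-09/1.67e-05) / ln(1.67e-05/1.80e-03)
  = ln(0.000235928) / ln(0.00927778)
  = -8.35198 / -4.68013 ≈ 1.78456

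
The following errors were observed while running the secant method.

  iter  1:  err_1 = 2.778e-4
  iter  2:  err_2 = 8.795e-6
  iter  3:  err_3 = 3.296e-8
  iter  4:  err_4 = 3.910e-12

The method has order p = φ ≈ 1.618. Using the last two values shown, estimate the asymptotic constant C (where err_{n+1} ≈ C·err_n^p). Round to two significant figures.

C ≈ err_4 / err_3^1.618
  = 3.910e-12 / (3.296e-8)^1.618
  = 3.910e-12 / 7.83616e-13 ≈ 4.9897

5.0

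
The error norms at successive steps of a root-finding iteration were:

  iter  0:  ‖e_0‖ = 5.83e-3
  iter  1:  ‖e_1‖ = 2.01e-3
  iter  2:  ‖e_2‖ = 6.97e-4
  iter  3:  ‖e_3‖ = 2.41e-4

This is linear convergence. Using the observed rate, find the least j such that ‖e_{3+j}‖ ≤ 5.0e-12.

Rate ρ ≈ ‖e_3‖/‖e_2‖ = 2.41e-4/6.97e-4 = 0.3458.
After j more steps, ‖e_{3+j}‖ ≈ 2.41e-4·ρ^j; need ρ^j ≤ 5.0e-12/2.41e-4 = 2.07469e-08.
j ≥ ln(2.07469e-08)/ln(0.3458) = -17.6909/-1.06189 = 16.660.
So 17 more iterations are needed.

17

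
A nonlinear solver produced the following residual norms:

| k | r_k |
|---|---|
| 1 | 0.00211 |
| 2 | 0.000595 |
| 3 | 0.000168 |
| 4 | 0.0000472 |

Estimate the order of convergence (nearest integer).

Consecutive ratios: r_4/r_3 = 0.0000472/0.000168 = 0.280952, r_3/r_2 = 0.000168/0.000595 = 0.282353.
p ≈ ln(0.280952)/ln(0.282353) = -1.2696/-1.2646 ≈ 1.00.
So the convergence is linear (order 1).

1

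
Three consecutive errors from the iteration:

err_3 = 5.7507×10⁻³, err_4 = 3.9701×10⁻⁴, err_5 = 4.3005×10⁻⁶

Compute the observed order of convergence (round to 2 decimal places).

p ≈ ln(err_5/err_4) / ln(err_4/err_3)
  = ln(4.3005×10⁻⁶/3.9701×10⁻⁴) / ln(3.9701×10⁻⁴/5.7507×10⁻³)
  = ln(0.0108322) / ln(0.0690368)
  = -4.52523 / -2.67312 ≈ 1.69286

1.69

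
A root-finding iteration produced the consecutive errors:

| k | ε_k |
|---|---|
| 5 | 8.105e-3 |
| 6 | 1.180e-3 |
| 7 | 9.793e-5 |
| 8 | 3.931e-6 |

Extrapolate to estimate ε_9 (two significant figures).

6.2e-8

First estimate the order: p ≈ ln(ε_8/ε_7) / ln(ε_7/ε_6) = ln(3.931e-6/9.793e-5)/ln(9.793e-5/1.180e-3) = ln(0.0401409)/ln(0.0829915) ≈ 1.2918.
Then ε_9 ≈ ε_8·(ε_8/ε_7)^p = 3.931e-6·(0.0401409)^1.2918 = 3.931e-6·0.0157077 ≈ 6.175e-08.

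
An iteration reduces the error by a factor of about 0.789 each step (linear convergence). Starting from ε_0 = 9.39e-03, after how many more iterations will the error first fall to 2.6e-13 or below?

After k steps, ε_k ≈ 9.39e-03·0.789^k.
Need 0.789^k ≤ 2.6e-13/9.39e-03 = 2.7689e-11.
k ≥ ln(2.7689e-11)/ln(0.789) = -24.3100/-0.23699 = 102.578.
Smallest integer k = 103.

103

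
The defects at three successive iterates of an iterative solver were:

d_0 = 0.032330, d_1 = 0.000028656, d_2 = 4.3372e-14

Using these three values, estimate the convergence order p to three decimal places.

p ≈ ln(d_2/d_1) / ln(d_1/d_0)
  = ln(4.3372e-14/0.000028656) / ln(0.000028656/0.032330)
  = ln(1.51354e-09) / ln(0.000886359)
  = -20.308815 / -7.028388 ≈ 2.889541

2.890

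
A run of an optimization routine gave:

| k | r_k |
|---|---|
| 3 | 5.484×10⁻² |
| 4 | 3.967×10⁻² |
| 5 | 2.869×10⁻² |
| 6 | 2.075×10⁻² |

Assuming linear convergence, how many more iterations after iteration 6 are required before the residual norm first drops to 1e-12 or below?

74

Rate ρ ≈ r_6/r_5 = 2.075×10⁻²/2.869×10⁻² = 0.7232.
After j more steps, r_{6+j} ≈ 2.075×10⁻²·ρ^j; need ρ^j ≤ 1e-12/2.075×10⁻² = 4.81928e-11.
j ≥ ln(4.81928e-11)/ln(0.7232) = -23.7558/-0.32407 = 73.305.
So 74 more iterations are needed.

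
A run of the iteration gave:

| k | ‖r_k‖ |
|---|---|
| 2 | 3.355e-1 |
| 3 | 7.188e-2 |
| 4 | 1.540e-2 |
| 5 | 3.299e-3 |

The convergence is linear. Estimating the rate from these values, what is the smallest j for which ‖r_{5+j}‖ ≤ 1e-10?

Rate ρ ≈ ‖r_5‖/‖r_4‖ = 3.299e-3/1.540e-2 = 0.2142.
After j more steps, ‖r_{5+j}‖ ≈ 3.299e-3·ρ^j; need ρ^j ≤ 1e-10/3.299e-3 = 3.03122e-08.
j ≥ ln(3.03122e-08)/ln(0.2142) = -17.3117/-1.54085 = 11.235.
So 12 more iterations are needed.

12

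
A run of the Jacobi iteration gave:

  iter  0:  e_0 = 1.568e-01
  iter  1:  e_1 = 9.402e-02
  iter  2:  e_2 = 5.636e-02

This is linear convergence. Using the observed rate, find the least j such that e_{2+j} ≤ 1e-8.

31

Rate ρ ≈ e_2/e_1 = 5.636e-02/9.402e-02 = 0.5994.
After j more steps, e_{2+j} ≈ 5.636e-02·ρ^j; need ρ^j ≤ 1e-8/5.636e-02 = 1.77431e-07.
j ≥ ln(1.77431e-07)/ln(0.5994) = -15.5447/-0.51183 = 30.371.
So 31 more iterations are needed.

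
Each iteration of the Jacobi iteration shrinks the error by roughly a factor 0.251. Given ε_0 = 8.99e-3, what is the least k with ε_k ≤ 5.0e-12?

After k steps, ε_k ≈ 8.99e-3·0.251^k.
Need 0.251^k ≤ 5.0e-12/8.99e-3 = 5.56174e-10.
k ≥ ln(5.56174e-10)/ln(0.251) = -21.3099/-1.38230 = 15.416.
Smallest integer k = 16.

16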